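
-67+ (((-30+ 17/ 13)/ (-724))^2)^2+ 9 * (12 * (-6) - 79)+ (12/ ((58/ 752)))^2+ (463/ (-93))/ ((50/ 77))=349441530200175183870617837/ 15344283964328573779200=22773.40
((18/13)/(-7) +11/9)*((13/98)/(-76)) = -839/469224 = -0.00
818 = 818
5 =5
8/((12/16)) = 32/3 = 10.67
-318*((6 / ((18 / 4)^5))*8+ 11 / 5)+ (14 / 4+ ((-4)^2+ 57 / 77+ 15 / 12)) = -6935159009 / 10103940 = -686.38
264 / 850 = 132 / 425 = 0.31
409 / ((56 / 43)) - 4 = 17363 / 56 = 310.05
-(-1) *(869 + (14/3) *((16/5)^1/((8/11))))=13343/15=889.53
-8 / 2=-4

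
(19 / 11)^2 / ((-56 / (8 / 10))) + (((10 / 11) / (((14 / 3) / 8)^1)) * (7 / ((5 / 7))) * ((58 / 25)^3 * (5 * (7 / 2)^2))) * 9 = 556534901831 / 5293750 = 105130.56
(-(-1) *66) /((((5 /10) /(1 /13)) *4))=33 /13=2.54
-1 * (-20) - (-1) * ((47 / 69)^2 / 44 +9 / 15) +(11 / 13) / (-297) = 841811603 / 40849380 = 20.61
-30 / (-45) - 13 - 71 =-250 / 3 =-83.33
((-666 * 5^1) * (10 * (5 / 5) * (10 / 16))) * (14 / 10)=-58275 / 2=-29137.50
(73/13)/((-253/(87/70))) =-6351/230230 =-0.03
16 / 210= 8 / 105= 0.08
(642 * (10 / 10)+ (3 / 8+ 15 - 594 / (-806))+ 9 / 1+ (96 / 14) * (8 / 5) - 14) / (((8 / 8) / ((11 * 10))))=824286881 / 11284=73049.17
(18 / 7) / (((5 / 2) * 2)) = 18 / 35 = 0.51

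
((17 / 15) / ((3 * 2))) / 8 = 17 / 720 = 0.02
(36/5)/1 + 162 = 846/5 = 169.20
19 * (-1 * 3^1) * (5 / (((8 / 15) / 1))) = -4275 / 8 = -534.38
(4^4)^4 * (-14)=-60129542144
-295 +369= 74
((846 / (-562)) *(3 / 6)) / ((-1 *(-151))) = -423 / 84862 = -0.00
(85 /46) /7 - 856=-275547 /322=-855.74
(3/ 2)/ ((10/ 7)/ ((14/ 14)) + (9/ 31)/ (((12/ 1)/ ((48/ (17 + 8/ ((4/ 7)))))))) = 20181/ 19724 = 1.02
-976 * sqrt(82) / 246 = -488 * sqrt(82) / 123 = -35.93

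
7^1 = 7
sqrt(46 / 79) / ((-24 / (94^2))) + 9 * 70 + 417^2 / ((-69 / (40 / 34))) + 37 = -898463 / 391 - 2209 * sqrt(3634) / 474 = -2578.80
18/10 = 9/5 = 1.80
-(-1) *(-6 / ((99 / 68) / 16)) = -2176 / 33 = -65.94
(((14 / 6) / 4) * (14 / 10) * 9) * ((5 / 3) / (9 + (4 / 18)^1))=1.33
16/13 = 1.23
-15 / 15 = -1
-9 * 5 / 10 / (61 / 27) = -1.99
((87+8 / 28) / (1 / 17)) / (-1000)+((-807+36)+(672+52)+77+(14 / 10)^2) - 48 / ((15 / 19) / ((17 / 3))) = -314.06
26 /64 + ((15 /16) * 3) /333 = 491 /1184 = 0.41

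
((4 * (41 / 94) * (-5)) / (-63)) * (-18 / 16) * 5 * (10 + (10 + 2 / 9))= -13325 / 846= -15.75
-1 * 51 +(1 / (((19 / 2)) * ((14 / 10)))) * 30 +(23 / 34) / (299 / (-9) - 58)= -180993993 / 3712562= -48.75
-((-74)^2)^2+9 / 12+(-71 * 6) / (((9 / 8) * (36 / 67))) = -3238626239 / 108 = -29987279.99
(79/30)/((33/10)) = 79/99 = 0.80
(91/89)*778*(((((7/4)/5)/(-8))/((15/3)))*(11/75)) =-1.02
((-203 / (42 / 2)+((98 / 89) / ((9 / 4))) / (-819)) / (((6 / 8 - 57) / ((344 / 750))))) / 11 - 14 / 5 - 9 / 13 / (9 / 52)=-6.79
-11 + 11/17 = -176/17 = -10.35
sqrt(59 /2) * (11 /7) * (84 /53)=66 * sqrt(118) /53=13.53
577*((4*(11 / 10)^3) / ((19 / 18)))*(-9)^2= 559862523 / 2375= 235731.59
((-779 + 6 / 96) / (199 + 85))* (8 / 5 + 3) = -286649 / 22720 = -12.62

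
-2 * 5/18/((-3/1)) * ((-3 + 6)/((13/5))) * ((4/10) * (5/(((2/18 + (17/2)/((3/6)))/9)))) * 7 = 225/143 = 1.57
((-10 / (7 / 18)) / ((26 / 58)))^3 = -142236648000 / 753571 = -188750.16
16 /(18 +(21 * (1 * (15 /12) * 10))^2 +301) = 64 /276901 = 0.00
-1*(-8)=8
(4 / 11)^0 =1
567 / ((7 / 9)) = 729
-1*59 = -59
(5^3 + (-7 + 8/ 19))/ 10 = 225/ 19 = 11.84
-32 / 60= -8 / 15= -0.53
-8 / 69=-0.12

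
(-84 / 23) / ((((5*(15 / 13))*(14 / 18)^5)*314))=-1535274 / 216750275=-0.01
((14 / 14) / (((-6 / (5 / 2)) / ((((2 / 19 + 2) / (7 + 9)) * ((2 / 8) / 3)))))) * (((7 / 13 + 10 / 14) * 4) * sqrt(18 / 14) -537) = 4475 / 1824 -25 * sqrt(7) / 2548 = 2.43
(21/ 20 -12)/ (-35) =219/ 700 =0.31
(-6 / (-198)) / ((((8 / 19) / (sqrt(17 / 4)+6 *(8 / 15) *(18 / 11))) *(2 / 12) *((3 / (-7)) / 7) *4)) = -5586 / 605 - 931 *sqrt(17) / 1056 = -12.87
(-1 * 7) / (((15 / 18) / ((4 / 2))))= -84 / 5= -16.80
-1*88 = -88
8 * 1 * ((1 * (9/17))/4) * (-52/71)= -936/1207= -0.78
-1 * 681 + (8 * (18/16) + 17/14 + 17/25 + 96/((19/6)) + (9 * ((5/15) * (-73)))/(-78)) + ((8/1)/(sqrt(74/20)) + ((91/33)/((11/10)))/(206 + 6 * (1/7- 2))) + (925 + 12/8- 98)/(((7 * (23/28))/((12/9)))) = -36496357473817/82041309350 + 8 * sqrt(370)/37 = -440.69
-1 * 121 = -121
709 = 709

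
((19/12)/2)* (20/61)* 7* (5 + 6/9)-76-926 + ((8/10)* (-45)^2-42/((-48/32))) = 656.30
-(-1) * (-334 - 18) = -352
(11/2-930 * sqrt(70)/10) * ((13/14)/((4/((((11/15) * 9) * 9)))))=42471/560-359073 * sqrt(70)/280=-10653.52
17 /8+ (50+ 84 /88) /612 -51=-164233 /3366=-48.79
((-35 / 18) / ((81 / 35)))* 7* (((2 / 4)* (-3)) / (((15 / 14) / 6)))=12005 / 243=49.40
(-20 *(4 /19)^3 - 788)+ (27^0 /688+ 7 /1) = -3686406533 /4718992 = -781.19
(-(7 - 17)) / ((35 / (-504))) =-144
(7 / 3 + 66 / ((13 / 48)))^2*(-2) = -184128050 / 1521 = -121057.23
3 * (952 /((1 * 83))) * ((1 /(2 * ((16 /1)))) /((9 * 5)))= 119 /4980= 0.02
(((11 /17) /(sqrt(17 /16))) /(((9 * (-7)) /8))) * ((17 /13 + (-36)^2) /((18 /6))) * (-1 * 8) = 47491840 * sqrt(17) /710073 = 275.77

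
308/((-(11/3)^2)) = -252/11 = -22.91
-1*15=-15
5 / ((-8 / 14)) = -35 / 4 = -8.75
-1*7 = -7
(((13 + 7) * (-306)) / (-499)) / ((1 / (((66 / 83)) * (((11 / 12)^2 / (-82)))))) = -339405 / 3396194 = -0.10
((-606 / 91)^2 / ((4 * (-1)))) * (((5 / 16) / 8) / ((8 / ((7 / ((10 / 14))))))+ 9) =-850610385 / 8479744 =-100.31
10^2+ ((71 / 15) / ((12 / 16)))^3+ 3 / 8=256423807 / 729000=351.75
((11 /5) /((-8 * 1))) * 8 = -2.20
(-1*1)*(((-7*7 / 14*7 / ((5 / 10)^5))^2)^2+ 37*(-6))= -377801998114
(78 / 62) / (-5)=-39 / 155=-0.25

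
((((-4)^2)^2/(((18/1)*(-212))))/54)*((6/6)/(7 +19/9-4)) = -8/32913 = -0.00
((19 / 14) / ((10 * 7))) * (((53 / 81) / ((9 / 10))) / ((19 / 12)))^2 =224720 / 54974619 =0.00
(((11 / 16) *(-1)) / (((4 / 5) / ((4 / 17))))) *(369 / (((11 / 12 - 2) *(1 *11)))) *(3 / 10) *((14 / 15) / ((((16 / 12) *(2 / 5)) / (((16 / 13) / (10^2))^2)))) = 23247 / 46686250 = 0.00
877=877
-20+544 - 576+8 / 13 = -668 / 13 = -51.38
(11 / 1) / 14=11 / 14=0.79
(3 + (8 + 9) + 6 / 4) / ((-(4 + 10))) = -43 / 28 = -1.54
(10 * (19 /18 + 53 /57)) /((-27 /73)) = -247835 /4617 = -53.68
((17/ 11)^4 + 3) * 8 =1019552/ 14641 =69.64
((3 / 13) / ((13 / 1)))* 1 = 3 / 169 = 0.02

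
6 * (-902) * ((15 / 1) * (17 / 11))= -125460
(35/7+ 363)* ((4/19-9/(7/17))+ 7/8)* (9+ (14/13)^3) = -22891817982/292201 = -78342.71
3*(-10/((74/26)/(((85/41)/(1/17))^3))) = -1176706488750/2550077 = -461439.59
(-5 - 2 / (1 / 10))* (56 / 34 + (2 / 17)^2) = -41.52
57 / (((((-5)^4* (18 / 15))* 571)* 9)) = 19 / 1284750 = 0.00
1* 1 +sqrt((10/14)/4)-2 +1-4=-4 +sqrt(35)/14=-3.58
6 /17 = 0.35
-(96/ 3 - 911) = 879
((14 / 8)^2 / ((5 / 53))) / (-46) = -2597 / 3680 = -0.71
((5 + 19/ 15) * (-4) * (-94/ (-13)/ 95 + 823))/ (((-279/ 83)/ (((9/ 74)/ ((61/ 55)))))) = 58158651452/ 86409245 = 673.06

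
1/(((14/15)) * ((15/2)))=1/7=0.14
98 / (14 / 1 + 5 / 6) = 588 / 89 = 6.61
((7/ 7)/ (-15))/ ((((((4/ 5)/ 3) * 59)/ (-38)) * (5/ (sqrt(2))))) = 19 * sqrt(2)/ 590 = 0.05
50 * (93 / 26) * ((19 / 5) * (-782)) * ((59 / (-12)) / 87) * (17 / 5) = 230989897 / 2262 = 102117.55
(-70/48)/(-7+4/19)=665/3096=0.21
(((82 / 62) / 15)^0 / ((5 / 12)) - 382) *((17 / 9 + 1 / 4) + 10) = -414713 / 90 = -4607.92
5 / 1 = 5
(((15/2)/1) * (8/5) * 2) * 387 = 9288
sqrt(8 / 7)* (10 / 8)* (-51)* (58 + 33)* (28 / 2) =-23205* sqrt(14) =-86825.16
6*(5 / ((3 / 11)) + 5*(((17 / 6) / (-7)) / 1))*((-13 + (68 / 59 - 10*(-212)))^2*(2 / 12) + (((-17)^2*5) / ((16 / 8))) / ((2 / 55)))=21763288266695 / 292404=74428832.26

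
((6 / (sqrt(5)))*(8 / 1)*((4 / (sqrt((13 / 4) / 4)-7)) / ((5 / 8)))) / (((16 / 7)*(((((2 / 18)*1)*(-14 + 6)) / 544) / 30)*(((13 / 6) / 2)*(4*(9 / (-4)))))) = -122830848*sqrt(5) / 16705-4386816*sqrt(65) / 16705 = -18558.86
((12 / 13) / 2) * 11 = 66 / 13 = 5.08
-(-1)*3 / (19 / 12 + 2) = 36 / 43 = 0.84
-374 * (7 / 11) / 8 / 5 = -119 / 20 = -5.95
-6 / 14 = -3 / 7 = -0.43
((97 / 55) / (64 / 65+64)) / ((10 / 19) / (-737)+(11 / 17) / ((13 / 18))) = 354760913 / 11702102016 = 0.03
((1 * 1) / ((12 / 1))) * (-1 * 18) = -3 / 2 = -1.50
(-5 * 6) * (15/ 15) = -30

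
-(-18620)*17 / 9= 316540 / 9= 35171.11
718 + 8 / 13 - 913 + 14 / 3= -7399 / 39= -189.72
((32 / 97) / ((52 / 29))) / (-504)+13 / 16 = 1032295 / 1271088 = 0.81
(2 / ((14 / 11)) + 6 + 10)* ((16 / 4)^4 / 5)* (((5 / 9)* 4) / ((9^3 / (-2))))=-83968 / 15309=-5.48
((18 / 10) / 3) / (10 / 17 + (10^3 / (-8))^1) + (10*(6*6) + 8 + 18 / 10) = 1303528 / 3525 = 369.80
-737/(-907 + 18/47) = 34639/42611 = 0.81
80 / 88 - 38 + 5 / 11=-403 / 11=-36.64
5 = 5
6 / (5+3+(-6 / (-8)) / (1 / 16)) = 3 / 10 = 0.30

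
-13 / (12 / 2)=-13 / 6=-2.17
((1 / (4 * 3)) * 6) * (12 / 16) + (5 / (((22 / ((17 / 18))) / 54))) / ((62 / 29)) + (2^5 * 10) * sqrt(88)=15813 / 2728 + 640 * sqrt(22)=3007.66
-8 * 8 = -64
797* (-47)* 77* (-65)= 187482295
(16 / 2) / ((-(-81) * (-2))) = -4 / 81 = -0.05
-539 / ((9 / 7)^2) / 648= -26411 / 52488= -0.50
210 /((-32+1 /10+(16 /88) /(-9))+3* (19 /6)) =-51975 /5549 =-9.37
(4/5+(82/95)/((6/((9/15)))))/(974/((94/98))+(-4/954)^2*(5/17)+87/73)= 5587126356843/6408650679805225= 0.00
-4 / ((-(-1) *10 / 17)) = -34 / 5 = -6.80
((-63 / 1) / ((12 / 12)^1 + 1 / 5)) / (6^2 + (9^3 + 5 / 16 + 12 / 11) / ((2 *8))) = -147840 / 229927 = -0.64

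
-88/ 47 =-1.87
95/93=1.02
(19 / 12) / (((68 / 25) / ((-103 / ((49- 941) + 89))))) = 48925 / 655248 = 0.07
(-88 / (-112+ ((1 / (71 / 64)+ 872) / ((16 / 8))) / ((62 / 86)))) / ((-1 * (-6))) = -24211 / 814479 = -0.03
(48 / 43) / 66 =8 / 473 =0.02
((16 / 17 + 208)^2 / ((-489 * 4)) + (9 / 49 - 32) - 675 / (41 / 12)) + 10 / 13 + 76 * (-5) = -776225770683 / 1230293519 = -630.93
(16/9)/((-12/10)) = -40/27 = -1.48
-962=-962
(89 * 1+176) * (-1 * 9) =-2385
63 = 63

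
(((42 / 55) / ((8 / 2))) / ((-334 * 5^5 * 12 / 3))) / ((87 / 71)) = -497 / 13318250000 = -0.00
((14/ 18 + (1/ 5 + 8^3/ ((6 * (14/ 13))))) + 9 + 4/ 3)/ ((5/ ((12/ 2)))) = 57046/ 525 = 108.66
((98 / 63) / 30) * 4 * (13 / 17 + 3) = 1792 / 2295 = 0.78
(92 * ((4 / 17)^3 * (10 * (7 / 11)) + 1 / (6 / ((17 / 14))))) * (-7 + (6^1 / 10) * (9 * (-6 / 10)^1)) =-7625260288 / 28372575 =-268.75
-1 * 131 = -131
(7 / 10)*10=7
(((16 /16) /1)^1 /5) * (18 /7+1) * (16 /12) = 0.95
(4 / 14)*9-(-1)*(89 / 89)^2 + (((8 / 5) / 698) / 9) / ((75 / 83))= 29449199 / 8245125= 3.57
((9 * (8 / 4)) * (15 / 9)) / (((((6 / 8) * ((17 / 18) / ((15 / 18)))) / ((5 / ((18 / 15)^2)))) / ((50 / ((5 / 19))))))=1187500 / 51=23284.31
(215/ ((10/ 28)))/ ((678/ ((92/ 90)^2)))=636916/ 686475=0.93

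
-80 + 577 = 497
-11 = -11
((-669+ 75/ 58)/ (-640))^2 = 1499780529/ 1377894400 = 1.09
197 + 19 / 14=2777 / 14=198.36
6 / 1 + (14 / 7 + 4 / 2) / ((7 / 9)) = 78 / 7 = 11.14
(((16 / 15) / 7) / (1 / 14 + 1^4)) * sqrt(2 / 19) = 32 * sqrt(38) / 4275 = 0.05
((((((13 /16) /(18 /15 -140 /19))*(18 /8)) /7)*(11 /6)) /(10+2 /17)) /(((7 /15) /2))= -0.03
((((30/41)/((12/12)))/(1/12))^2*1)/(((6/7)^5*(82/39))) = 5462275/68921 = 79.25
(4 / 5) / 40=1 / 50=0.02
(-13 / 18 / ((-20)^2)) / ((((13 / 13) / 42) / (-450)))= 273 / 8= 34.12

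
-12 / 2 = -6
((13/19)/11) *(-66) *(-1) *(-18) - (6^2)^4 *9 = -287215740/19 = -15116617.89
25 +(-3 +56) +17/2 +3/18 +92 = 536/3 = 178.67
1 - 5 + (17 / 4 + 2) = 9 / 4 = 2.25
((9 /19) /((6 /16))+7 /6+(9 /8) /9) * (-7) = -8155 /456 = -17.88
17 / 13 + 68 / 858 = 595 / 429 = 1.39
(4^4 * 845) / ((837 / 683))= 147746560 / 837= 176519.19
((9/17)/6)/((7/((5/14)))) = 15/3332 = 0.00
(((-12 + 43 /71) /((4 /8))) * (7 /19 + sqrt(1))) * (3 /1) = -126204 /1349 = -93.55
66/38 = 33/19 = 1.74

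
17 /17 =1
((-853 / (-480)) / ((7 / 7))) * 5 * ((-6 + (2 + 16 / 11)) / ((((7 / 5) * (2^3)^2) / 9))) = -12795 / 5632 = -2.27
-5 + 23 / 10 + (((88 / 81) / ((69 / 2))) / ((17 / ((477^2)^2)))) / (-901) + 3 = -7074615099 / 66470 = -106433.20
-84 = -84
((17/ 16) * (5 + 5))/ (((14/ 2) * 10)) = 17/ 112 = 0.15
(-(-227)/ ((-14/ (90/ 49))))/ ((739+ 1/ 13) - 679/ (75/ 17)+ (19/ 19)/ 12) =-39838500/ 782893727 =-0.05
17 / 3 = 5.67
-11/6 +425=2539/6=423.17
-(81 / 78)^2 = -729 / 676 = -1.08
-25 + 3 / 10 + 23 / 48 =-24.22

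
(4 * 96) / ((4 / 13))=1248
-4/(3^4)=-4/81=-0.05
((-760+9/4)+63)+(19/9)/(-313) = -7828519/11268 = -694.76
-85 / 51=-5 / 3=-1.67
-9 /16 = -0.56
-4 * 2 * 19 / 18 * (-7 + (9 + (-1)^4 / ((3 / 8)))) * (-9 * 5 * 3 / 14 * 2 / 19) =40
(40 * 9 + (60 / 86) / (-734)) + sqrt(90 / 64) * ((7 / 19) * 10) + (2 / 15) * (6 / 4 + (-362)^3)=-1497150619018 / 236715 + 105 * sqrt(10) / 76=-6324692.50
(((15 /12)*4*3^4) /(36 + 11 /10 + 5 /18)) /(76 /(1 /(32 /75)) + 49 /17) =23236875 /75721958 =0.31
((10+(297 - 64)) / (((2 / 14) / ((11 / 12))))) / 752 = 6237 / 3008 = 2.07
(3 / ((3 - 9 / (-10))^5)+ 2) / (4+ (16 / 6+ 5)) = 0.17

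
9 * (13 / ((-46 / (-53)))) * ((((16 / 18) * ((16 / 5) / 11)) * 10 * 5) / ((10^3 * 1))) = 11024 / 6325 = 1.74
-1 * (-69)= 69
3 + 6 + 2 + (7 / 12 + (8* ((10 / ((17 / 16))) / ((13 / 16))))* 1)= 276479 / 2652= 104.25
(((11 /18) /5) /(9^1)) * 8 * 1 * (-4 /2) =-88 /405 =-0.22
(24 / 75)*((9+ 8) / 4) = 34 / 25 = 1.36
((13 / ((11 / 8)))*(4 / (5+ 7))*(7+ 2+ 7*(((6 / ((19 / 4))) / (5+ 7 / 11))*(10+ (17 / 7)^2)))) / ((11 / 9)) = 2297880 / 26257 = 87.51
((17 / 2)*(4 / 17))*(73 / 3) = 146 / 3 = 48.67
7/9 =0.78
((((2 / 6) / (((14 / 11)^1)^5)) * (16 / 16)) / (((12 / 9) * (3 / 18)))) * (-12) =-1449459 / 268912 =-5.39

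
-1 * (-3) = 3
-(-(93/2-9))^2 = -5625/4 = -1406.25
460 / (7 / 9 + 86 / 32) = 66240 / 499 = 132.75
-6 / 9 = -2 / 3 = -0.67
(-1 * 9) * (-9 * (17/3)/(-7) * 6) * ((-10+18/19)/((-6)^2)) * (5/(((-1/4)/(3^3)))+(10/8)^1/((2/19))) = -27796275/532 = -52248.64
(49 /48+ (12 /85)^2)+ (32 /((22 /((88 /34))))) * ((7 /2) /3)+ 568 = 198866537 /346800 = 573.43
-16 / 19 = -0.84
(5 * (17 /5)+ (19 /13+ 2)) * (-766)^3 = -119555055536 /13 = -9196542733.54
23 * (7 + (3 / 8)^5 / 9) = 5276269 / 32768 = 161.02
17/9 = 1.89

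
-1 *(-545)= 545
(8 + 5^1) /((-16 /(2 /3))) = -13 /24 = -0.54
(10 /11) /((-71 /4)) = -40 /781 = -0.05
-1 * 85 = -85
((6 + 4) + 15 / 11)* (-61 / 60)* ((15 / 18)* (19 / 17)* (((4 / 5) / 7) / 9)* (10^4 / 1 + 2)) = -48301325 / 35343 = -1366.64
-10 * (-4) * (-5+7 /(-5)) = -256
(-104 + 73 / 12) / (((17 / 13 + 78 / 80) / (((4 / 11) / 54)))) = -305500 / 1057617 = -0.29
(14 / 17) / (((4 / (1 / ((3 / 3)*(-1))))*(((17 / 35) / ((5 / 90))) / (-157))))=38465 / 10404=3.70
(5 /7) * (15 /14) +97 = 9581 /98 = 97.77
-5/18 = -0.28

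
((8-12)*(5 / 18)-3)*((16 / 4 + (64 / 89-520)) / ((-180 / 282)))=-7975054 / 2403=-3318.79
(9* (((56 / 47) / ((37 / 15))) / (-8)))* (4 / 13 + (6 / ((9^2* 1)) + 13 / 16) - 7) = 1141175 / 361712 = 3.15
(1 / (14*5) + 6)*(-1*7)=-421 / 10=-42.10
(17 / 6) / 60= 17 / 360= 0.05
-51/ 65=-0.78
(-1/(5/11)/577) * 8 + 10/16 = 13721/23080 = 0.59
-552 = -552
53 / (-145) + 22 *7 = 22277 / 145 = 153.63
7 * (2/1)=14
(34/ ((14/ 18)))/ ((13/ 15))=4590/ 91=50.44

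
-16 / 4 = -4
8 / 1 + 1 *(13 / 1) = 21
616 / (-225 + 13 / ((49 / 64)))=-30184 / 10193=-2.96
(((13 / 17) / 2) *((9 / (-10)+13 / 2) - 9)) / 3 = -13 / 30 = -0.43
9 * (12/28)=27/7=3.86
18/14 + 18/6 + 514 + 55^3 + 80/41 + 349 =47999096/287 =167244.24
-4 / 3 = -1.33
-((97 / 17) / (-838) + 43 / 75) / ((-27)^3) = 605303 / 21030301350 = 0.00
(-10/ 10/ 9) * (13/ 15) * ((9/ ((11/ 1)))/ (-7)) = 13/ 1155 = 0.01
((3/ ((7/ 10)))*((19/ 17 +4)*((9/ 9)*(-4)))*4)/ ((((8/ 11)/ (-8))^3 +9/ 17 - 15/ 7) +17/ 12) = 666990720/ 375439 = 1776.56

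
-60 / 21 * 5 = -100 / 7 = -14.29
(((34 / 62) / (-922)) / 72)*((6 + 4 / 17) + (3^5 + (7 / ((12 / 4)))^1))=-6415 / 3086856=-0.00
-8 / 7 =-1.14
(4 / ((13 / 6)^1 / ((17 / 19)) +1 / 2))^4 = 1731891456 / 492884401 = 3.51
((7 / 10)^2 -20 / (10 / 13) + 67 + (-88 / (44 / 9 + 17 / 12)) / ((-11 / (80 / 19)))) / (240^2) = 2244293 / 2760320000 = 0.00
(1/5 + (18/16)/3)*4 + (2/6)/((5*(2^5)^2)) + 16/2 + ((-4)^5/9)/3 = -3818999/138240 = -27.63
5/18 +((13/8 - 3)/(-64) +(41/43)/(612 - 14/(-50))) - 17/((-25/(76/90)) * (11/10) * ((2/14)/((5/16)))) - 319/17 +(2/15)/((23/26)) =-373328310658631/21741484807680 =-17.17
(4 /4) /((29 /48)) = 48 /29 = 1.66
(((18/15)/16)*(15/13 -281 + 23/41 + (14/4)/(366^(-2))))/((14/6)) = 15061.07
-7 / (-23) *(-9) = -63 / 23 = -2.74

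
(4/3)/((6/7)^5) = 16807/5832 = 2.88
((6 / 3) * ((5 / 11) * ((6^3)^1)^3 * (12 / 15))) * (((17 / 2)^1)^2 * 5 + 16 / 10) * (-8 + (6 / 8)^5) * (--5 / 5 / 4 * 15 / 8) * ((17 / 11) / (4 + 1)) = -57907003027869 / 19360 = -2991064205.98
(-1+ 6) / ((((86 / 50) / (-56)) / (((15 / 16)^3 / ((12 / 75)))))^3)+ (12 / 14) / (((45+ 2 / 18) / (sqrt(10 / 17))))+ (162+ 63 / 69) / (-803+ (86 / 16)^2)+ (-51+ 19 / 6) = -55024712874258033082933605127 / 2334675981680926261248+ 27 * sqrt(170) / 24157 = -23568458.01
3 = 3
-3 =-3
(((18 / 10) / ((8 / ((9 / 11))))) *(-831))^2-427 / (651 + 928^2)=780955340333167 / 33370251200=23402.74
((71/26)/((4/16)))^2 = 20164/169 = 119.31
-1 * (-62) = 62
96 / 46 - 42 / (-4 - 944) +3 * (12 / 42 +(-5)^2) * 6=11632139 / 25438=457.27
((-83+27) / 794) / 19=-0.00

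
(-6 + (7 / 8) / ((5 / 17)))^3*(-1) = 27.68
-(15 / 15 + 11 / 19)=-30 / 19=-1.58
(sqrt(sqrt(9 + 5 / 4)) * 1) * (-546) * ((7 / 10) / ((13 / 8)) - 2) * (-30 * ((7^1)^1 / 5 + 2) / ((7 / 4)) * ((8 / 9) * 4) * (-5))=443904 * sqrt(2) * 41^(1 / 4)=1588546.82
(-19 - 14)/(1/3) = -99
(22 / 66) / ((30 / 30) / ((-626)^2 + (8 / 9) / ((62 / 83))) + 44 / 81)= 2952010872 / 4810706983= 0.61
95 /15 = 19 /3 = 6.33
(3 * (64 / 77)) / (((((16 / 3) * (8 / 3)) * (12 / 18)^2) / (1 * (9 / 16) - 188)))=-728757 / 9856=-73.94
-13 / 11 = -1.18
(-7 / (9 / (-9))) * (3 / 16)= 21 / 16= 1.31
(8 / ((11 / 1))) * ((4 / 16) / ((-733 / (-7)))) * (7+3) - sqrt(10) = -3.14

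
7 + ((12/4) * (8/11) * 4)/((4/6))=221/11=20.09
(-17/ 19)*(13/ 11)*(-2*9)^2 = -71604/ 209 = -342.60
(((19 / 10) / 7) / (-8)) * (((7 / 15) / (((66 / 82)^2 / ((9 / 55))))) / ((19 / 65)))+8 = 12755747 / 1597200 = 7.99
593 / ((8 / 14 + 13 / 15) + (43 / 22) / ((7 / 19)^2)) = 9588810 / 256099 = 37.44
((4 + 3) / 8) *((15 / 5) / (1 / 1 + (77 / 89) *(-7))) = -623 / 1200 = -0.52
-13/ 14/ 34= -13/ 476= -0.03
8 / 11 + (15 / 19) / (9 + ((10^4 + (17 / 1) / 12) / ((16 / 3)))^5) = 3784926250383385007377234456 / 5204273594277154141538521057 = 0.73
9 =9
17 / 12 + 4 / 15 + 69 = 4241 / 60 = 70.68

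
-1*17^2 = -289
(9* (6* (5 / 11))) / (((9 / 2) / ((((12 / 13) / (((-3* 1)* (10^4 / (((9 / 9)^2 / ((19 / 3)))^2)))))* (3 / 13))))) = -81 / 83887375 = -0.00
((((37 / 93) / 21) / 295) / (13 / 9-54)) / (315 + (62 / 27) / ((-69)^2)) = -4756239 / 1226072227167865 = -0.00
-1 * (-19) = 19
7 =7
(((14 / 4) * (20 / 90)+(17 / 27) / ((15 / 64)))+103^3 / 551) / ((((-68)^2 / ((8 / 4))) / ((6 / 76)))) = 27707968 / 408448035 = 0.07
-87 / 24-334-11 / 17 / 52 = -596943 / 1768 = -337.64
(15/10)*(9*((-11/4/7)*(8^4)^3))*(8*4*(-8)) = 653109906898944/7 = 93301415271277.71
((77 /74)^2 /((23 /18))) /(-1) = -0.85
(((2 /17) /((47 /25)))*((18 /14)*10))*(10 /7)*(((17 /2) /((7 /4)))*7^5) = 4410000 /47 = 93829.79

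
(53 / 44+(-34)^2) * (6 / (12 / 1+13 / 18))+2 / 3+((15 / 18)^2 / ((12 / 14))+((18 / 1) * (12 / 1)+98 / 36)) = 416759141 / 544104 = 765.95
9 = 9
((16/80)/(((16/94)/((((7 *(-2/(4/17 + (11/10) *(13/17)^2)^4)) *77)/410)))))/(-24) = 4417921581321325/20446355437692972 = 0.22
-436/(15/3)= -436/5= -87.20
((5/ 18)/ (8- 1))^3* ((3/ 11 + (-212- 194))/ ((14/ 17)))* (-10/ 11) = 47419375/ 1694318472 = 0.03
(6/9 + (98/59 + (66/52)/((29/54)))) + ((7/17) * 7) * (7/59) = 5709460/1134393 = 5.03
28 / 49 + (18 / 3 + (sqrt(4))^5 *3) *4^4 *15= 391680.57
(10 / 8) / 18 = 0.07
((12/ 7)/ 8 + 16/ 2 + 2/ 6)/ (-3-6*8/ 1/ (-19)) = -6821/ 378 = -18.04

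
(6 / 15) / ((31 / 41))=82 / 155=0.53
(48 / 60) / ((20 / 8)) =8 / 25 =0.32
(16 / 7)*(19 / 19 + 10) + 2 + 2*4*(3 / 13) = 2638 / 91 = 28.99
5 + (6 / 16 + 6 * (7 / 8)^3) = 2405 / 256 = 9.39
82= 82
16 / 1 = 16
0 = 0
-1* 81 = -81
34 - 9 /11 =33.18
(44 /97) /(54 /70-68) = -0.01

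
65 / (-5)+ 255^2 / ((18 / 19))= 137249 / 2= 68624.50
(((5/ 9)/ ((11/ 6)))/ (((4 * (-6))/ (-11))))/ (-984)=-5/ 35424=-0.00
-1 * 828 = -828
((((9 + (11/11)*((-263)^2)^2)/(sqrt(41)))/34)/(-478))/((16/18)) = -51722.17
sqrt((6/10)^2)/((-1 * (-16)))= 0.04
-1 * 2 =-2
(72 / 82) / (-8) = -9 / 82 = -0.11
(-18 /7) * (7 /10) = -9 /5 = -1.80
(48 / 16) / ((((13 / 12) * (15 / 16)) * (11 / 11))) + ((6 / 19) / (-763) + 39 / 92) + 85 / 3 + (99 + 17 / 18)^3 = 126190486922202119 / 126397023480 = 998365.97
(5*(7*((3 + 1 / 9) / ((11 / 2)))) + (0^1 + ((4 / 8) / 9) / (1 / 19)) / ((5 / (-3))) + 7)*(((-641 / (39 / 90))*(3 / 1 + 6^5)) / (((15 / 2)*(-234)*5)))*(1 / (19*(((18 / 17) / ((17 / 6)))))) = 12442523068271 / 2574900900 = 4832.23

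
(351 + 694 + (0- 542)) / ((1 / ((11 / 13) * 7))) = 38731 / 13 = 2979.31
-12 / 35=-0.34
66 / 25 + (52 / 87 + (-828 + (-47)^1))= -1896083 / 2175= -871.76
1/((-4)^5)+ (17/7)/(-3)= -17429/21504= -0.81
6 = 6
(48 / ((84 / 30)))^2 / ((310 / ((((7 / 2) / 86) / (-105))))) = -24 / 65317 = -0.00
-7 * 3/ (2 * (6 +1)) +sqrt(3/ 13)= -3/ 2 +sqrt(39)/ 13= -1.02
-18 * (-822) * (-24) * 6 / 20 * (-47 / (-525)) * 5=-8344944 / 175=-47685.39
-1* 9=-9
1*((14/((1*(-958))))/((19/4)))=-28/9101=-0.00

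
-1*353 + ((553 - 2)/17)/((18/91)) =-57877/306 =-189.14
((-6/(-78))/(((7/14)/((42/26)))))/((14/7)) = 21/169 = 0.12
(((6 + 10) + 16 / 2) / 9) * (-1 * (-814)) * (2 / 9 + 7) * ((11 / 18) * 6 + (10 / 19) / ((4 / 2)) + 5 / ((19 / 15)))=123491.05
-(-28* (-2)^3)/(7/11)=-352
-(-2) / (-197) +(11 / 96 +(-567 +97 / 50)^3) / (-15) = 53313989239595453 / 4432500000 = 12027972.76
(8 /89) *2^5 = 256 /89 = 2.88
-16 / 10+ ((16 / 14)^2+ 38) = 9238 / 245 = 37.71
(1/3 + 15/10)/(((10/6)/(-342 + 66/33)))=-374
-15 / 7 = -2.14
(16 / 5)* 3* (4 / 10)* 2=192 / 25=7.68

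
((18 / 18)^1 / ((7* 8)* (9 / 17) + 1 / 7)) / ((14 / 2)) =17 / 3545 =0.00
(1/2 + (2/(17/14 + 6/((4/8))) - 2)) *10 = -499/37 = -13.49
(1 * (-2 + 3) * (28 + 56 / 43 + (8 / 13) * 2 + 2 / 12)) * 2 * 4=411868 / 1677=245.60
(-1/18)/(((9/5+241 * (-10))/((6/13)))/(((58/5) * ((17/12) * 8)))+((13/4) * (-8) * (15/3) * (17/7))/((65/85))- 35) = 13804/121141539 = 0.00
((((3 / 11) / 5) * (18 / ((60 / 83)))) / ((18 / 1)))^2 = 6889 / 1210000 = 0.01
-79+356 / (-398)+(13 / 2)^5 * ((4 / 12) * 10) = 368673383 / 9552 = 38596.46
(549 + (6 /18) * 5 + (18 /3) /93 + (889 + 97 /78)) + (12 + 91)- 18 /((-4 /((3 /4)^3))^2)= 61158962855 /39616512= 1543.77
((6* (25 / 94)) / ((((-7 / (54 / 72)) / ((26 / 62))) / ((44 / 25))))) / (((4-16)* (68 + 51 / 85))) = 2145 / 13993028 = 0.00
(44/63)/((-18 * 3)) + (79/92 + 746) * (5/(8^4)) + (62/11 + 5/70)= 46582156613/7050903552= 6.61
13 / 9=1.44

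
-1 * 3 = -3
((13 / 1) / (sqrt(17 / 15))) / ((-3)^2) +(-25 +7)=-18 +13 * sqrt(255) / 153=-16.64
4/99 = 0.04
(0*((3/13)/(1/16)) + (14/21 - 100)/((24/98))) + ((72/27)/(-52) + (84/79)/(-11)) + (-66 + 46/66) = -95788591/203346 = -471.06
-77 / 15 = -5.13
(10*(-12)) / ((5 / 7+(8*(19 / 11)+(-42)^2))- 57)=-1540 / 22093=-0.07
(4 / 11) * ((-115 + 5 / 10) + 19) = -382 / 11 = -34.73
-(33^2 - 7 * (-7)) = -1138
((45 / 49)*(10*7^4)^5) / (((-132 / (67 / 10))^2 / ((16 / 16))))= 4568717900637503475625 / 242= 18878999589411171386.88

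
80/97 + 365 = 35485/97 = 365.82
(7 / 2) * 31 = 108.50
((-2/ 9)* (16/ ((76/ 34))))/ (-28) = 68/ 1197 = 0.06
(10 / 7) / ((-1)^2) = 10 / 7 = 1.43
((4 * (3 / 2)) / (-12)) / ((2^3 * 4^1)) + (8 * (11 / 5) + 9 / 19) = 18.06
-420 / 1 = -420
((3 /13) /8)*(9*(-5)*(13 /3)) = -45 /8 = -5.62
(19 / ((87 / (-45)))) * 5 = -1425 / 29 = -49.14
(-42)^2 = 1764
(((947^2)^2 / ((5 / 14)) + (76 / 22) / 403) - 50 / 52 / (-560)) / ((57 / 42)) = 1659328536487.12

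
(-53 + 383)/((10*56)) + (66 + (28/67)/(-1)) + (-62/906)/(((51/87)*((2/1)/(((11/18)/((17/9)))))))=32494142293/491200584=66.15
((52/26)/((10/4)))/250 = 2/625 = 0.00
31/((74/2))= 0.84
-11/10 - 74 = -75.10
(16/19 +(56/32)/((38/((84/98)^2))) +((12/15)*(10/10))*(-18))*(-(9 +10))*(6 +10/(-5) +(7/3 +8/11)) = 4190971/2310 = 1814.27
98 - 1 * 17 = 81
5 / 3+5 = 20 / 3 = 6.67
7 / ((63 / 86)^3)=636056 / 35721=17.81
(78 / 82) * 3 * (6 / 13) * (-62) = -81.66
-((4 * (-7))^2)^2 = -614656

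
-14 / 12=-7 / 6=-1.17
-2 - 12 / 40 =-23 / 10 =-2.30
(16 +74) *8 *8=5760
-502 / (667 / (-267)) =134034 / 667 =200.95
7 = 7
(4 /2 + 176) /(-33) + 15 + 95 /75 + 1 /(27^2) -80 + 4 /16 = -11046317 /160380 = -68.88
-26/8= -13/4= -3.25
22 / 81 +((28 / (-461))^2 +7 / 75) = 158640619 / 430355025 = 0.37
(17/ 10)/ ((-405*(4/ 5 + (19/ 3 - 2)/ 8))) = -68/ 21735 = -0.00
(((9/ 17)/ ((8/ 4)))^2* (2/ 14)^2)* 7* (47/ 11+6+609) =137943/ 22253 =6.20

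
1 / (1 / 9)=9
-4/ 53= -0.08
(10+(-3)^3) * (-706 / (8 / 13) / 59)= 78013 / 236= 330.56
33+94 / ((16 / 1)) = 311 / 8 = 38.88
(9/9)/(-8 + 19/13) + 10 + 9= 1602/85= 18.85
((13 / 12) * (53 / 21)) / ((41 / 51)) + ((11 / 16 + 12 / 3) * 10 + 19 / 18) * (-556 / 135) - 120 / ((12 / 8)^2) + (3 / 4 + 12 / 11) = -1883312113 / 7671510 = -245.49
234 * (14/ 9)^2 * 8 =40768/ 9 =4529.78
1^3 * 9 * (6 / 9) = 6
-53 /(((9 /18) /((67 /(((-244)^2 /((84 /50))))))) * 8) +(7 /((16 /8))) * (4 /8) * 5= 25972429 /2976800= 8.72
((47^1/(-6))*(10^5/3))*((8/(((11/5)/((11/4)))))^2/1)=-26111111.11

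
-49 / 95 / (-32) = 49 / 3040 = 0.02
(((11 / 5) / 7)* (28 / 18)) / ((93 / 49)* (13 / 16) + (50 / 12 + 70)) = 17248 / 2671005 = 0.01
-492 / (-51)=164 / 17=9.65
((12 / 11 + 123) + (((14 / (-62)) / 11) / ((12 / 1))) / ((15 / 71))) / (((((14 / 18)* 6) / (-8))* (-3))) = 1088029 / 15345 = 70.90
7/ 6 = 1.17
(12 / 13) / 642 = 2 / 1391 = 0.00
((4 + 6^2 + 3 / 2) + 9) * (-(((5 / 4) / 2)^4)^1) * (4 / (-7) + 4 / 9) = 63125 / 64512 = 0.98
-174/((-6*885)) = 29/885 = 0.03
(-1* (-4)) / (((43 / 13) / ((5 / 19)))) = 260 / 817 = 0.32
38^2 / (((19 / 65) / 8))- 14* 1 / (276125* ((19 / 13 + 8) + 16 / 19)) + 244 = 27943678799042 / 702738125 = 39764.00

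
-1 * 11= -11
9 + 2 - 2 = 9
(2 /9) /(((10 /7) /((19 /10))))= 0.30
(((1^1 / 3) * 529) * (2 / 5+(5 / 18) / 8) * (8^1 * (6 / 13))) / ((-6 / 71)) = -11755967 / 3510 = -3349.28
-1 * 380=-380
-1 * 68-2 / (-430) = -14619 / 215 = -68.00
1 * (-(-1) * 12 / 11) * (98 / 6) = 196 / 11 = 17.82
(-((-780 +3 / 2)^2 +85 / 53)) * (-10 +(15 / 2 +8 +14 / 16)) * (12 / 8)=-19658287161 / 3392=-5795485.60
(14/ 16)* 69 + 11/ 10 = 2459/ 40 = 61.48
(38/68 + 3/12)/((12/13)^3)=120835/117504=1.03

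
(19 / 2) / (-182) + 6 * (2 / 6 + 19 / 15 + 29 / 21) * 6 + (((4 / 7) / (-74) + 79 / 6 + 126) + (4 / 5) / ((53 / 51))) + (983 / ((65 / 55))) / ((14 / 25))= 1426915919 / 823620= 1732.49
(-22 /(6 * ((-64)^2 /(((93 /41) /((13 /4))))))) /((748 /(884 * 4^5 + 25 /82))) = -2301059847 /3043336192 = -0.76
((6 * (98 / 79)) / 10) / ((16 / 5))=147 / 632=0.23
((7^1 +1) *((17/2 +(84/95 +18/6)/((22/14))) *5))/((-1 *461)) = -91724/96349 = -0.95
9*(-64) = -576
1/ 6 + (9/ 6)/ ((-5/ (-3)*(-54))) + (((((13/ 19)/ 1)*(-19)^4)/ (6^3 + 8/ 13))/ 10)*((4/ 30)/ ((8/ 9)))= 3561993/ 563200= 6.32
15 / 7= 2.14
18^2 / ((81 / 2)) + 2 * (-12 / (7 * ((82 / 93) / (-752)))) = 841528 / 287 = 2932.15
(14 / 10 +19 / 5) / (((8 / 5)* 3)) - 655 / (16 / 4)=-162.67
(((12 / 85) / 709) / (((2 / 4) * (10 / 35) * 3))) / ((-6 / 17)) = -14 / 10635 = -0.00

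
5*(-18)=-90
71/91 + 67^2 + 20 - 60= 404930/91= 4449.78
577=577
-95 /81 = -1.17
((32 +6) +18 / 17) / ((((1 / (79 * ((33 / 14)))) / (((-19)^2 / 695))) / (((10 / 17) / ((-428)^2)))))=78113541 / 6438848906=0.01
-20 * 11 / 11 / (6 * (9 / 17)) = -170 / 27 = -6.30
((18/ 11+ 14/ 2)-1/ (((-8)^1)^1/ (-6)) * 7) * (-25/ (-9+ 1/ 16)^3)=3814400/ 32166277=0.12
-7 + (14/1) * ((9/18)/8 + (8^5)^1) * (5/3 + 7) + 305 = 15904625/4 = 3976156.25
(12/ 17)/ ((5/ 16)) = 192/ 85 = 2.26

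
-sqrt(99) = -3*sqrt(11) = -9.95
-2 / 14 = -1 / 7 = -0.14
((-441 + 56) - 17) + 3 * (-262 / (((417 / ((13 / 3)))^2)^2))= -402.00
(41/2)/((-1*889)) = -41/1778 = -0.02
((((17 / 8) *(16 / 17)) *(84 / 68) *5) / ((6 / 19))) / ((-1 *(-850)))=133 / 2890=0.05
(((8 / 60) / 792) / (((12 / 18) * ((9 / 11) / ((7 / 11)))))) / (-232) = -0.00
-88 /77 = -8 /7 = -1.14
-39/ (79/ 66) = -2574/ 79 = -32.58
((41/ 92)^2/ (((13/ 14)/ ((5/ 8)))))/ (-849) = -58835/ 373668672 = -0.00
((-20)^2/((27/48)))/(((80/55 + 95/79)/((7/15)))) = 7786240/62343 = 124.89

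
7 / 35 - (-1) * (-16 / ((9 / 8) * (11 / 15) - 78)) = 6287 / 15435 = 0.41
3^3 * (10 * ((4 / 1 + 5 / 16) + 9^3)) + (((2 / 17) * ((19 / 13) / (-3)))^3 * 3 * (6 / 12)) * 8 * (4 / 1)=153872903878679 / 777157992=197994.37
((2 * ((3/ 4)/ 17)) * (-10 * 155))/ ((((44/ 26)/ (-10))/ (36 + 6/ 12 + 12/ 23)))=257365875/ 8602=29919.31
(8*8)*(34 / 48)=136 / 3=45.33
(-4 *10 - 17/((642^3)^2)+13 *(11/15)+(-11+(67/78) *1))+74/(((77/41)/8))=96235538382538418625859/350440466855814054720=274.61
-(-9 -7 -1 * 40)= 56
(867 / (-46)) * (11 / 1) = -9537 / 46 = -207.33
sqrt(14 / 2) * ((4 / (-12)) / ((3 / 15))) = -5 * sqrt(7) / 3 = -4.41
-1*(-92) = 92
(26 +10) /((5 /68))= 2448 /5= 489.60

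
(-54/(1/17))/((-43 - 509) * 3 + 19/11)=10098/18197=0.55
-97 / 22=-4.41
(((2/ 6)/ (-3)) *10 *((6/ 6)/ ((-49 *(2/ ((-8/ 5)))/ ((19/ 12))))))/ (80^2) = -19/ 4233600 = -0.00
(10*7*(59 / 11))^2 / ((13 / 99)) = 153512100 / 143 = 1073511.19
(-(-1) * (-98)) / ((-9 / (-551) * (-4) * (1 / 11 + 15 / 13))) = 3860857 / 3204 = 1205.01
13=13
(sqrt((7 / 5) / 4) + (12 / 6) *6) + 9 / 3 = sqrt(35) / 10 + 15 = 15.59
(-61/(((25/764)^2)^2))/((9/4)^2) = -332524195926016/31640625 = -10509406.69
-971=-971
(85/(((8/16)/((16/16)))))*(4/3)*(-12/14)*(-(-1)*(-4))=5440/7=777.14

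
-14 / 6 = -7 / 3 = -2.33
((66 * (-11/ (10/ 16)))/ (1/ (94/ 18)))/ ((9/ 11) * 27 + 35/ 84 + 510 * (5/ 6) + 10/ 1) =-4003648/ 301955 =-13.26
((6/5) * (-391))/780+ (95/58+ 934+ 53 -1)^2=1066435521263/1093300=975428.08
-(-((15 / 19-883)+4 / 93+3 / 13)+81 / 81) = -20281940 / 22971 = -882.94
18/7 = 2.57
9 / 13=0.69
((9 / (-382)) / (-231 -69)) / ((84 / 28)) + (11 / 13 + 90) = 45114213 / 496600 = 90.85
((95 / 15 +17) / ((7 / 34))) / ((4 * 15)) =17 / 9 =1.89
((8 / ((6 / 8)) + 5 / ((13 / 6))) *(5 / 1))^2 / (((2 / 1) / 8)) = 25603600 / 1521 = 16833.40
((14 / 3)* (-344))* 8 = -38528 / 3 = -12842.67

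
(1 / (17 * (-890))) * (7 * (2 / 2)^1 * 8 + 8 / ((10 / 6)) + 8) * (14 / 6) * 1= -1204 / 113475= -0.01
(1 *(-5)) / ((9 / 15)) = -25 / 3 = -8.33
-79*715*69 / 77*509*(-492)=88730396820 / 7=12675770974.29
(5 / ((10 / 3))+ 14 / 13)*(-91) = -469 / 2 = -234.50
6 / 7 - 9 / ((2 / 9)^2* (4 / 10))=-25467 / 56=-454.77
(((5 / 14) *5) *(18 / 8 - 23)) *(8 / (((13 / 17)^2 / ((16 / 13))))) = -9594800 / 15379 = -623.89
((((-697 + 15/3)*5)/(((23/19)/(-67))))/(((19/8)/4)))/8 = 40316.52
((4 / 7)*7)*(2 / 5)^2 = 0.64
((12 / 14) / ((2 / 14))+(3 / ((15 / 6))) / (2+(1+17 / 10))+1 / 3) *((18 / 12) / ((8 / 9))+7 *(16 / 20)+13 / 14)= 4274329 / 78960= 54.13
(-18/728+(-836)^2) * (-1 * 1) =-254398135/364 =-698895.98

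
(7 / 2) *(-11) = -77 / 2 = -38.50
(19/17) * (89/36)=2.76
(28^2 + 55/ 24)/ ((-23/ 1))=-18871/ 552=-34.19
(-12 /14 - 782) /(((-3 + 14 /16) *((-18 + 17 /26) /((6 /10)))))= -683904 /53669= -12.74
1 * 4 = 4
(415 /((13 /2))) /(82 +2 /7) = 2905 /3744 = 0.78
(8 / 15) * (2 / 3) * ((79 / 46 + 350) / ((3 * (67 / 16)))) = 690304 / 69345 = 9.95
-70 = -70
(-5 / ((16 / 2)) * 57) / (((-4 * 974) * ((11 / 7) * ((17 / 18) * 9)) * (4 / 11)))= 1995 / 1059712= 0.00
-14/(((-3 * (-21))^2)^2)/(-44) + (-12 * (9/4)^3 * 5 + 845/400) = -674638558189/990186120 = -681.32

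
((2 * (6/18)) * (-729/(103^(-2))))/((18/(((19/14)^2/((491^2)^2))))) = -103405923/11391529517956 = -0.00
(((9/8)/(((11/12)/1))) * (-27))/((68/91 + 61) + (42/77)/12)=-66339/123709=-0.54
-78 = -78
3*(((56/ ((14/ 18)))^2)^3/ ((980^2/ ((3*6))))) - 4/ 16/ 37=69587377657223/ 8883700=7833152.59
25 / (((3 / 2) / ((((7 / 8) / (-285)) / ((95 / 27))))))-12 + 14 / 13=-205321 / 18772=-10.94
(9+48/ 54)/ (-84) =-89/ 756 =-0.12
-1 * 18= -18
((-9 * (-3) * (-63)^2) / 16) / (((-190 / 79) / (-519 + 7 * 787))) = -4224472623 / 304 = -13896291.52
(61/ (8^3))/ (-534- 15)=-1/ 4608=-0.00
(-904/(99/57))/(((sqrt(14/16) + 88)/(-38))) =41772032/185835-1305376 * sqrt(14)/2044185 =222.39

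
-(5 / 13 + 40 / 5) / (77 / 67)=-7303 / 1001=-7.30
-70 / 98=-5 / 7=-0.71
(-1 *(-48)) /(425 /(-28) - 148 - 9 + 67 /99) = -133056 /475403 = -0.28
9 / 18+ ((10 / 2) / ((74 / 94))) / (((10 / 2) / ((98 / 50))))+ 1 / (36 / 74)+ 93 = 816227 / 8325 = 98.05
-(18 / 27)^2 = -4 / 9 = -0.44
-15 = -15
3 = 3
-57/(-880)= 57/880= 0.06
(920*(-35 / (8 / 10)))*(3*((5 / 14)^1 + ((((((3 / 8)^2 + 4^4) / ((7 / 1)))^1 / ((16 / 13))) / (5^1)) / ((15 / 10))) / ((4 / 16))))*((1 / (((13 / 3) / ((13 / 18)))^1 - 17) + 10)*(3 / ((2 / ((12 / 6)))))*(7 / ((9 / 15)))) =-478010630125 / 704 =-678992372.34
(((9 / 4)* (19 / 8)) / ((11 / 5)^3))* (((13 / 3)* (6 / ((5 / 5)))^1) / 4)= 277875 / 85184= 3.26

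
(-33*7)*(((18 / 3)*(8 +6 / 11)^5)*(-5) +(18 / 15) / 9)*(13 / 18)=150266833930759 / 658845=228076154.38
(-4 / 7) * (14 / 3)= -8 / 3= -2.67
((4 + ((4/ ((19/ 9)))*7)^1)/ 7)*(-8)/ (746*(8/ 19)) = -164/ 2611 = -0.06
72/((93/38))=29.42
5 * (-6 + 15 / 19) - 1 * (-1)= -476 / 19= -25.05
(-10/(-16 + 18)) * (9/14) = -3.21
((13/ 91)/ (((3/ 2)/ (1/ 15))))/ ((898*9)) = 1/ 1272915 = 0.00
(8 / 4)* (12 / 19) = 1.26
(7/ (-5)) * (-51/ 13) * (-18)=-6426/ 65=-98.86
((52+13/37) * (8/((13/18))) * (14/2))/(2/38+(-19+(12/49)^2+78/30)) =-34258044240/137457701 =-249.23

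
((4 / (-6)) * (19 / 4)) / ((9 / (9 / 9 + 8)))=-19 / 6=-3.17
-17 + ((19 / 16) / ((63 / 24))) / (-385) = -274909 / 16170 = -17.00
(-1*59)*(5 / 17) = -295 / 17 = -17.35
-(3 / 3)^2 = -1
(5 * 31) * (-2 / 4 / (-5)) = 31 / 2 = 15.50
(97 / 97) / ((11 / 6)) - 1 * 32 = -346 / 11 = -31.45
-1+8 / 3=5 / 3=1.67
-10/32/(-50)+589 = 589.01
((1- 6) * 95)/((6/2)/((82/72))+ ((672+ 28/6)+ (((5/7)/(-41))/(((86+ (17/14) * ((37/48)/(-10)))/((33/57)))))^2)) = -2381737985472556425/3406140105129864194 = -0.70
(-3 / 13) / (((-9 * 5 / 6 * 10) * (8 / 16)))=2 / 325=0.01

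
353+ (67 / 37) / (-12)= 156665 / 444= 352.85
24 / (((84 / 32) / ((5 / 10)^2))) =16 / 7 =2.29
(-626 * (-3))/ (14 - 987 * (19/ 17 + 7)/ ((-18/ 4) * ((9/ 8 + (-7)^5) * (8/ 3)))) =134.52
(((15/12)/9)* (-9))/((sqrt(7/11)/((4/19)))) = -0.33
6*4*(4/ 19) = 96/ 19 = 5.05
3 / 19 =0.16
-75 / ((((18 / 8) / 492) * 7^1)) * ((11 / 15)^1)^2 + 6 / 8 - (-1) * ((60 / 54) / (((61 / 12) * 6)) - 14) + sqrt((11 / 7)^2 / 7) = -6523621 / 5124 + 11 * sqrt(7) / 49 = -1272.56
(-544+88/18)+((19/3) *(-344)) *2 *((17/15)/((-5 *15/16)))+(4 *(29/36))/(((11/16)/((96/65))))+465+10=480847687/482625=996.32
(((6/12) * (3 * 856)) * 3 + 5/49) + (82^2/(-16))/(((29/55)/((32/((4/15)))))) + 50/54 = -3521709826/38367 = -91790.08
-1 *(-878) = 878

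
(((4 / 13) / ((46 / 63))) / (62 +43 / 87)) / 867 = 3654 / 469816607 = 0.00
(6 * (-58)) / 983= -0.35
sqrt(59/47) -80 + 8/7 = -552/7 + sqrt(2773)/47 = -77.74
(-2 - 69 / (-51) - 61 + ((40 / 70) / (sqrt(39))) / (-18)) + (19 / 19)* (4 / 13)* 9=-13012 / 221 - 2* sqrt(39) / 2457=-58.88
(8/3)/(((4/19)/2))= 25.33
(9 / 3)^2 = 9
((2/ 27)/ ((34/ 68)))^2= 16/ 729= 0.02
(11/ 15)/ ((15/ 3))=11/ 75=0.15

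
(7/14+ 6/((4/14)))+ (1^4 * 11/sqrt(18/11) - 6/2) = 11 * sqrt(22)/6+ 37/2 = 27.10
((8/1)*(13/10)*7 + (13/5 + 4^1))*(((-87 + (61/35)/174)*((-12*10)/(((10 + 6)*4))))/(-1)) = -210318293/16240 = -12950.63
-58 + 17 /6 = -331 /6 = -55.17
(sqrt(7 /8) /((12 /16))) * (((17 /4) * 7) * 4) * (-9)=-357 * sqrt(14)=-1335.77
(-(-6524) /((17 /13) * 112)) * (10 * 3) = 45435 /34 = 1336.32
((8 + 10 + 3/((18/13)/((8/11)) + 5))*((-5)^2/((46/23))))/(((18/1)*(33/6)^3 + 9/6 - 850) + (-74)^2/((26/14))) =1433900/31703649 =0.05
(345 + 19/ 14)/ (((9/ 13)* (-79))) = -63037/ 9954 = -6.33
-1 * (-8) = 8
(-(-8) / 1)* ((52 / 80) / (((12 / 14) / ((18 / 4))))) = 273 / 10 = 27.30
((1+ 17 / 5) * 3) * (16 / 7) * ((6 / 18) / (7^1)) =352 / 245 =1.44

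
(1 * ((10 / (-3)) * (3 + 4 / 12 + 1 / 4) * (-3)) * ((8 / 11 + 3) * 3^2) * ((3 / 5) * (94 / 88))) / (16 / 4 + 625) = 745749 / 608872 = 1.22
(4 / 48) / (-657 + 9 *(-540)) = -1 / 66204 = -0.00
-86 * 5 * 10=-4300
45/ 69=15/ 23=0.65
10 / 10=1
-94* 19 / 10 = -893 / 5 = -178.60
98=98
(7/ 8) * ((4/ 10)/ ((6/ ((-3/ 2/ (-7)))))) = 1/ 80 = 0.01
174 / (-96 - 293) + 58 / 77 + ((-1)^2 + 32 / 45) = 2718761 / 1347885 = 2.02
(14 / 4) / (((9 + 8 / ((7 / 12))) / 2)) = 49 / 159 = 0.31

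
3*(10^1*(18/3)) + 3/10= 1803/10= 180.30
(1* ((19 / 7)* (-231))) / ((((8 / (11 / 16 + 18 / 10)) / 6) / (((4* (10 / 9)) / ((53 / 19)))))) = -790229 / 424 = -1863.75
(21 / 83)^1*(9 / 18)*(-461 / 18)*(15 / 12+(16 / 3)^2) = -3449663 / 35856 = -96.21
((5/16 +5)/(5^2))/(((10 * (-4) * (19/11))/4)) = -187/15200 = -0.01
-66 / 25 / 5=-0.53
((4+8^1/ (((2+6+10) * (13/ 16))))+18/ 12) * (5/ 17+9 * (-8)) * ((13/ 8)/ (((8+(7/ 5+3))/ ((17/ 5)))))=-1724885/ 8928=-193.20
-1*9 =-9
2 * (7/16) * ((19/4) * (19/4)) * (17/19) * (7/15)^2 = 110789/28800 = 3.85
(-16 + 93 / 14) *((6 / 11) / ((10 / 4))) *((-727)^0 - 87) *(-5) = -67596 / 77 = -877.87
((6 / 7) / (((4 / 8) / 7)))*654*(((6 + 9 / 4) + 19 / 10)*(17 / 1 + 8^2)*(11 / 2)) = 177436413 / 5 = 35487282.60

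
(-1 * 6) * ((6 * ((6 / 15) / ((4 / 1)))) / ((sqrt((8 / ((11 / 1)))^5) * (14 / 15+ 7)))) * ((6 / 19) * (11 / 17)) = -107811 * sqrt(22) / 2459968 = -0.21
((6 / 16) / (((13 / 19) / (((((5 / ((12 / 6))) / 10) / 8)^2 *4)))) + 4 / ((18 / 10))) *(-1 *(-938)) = 249973717 / 119808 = 2086.45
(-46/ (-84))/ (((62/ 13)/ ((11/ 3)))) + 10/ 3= 29329/ 7812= 3.75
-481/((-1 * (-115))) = -4.18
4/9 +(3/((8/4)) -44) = -757/18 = -42.06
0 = 0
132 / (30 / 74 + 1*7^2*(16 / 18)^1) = 43956 / 14639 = 3.00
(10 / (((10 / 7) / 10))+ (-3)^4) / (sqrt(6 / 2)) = 151* sqrt(3) / 3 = 87.18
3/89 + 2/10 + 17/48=12557/21360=0.59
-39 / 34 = -1.15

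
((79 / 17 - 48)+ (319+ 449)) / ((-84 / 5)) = -61595 / 1428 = -43.13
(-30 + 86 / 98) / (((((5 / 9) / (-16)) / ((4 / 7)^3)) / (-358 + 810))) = 5944356864 / 84035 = 70736.68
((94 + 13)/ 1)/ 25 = 107/ 25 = 4.28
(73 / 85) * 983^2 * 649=45779873953 / 85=538586752.39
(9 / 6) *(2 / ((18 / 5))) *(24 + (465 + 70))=2795 / 6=465.83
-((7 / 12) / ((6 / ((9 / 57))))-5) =2273 / 456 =4.98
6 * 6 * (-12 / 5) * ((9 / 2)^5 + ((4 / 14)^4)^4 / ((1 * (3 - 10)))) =-370888178951569202757 / 2326305139872070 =-159432.30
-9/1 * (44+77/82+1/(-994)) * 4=-32965272/20377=-1617.77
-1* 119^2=-14161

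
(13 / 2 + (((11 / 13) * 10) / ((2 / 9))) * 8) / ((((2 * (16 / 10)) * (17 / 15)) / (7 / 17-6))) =-57634125 / 120224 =-479.39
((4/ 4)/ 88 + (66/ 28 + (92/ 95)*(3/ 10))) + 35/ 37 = 39028221/ 10826200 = 3.60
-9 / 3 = -3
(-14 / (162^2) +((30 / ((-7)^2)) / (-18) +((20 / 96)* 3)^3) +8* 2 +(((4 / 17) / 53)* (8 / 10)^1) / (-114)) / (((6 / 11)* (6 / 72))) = 2512166679978197 / 7044569844480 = 356.61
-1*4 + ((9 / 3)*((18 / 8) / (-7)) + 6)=29 / 28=1.04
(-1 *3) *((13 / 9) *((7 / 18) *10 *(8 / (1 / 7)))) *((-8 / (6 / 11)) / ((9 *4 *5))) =56056 / 729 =76.89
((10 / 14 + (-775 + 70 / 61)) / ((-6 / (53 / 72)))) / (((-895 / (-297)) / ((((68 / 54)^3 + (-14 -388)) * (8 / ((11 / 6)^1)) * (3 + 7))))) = -275515198310360 / 501476913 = -549407.54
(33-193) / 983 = -160 / 983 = -0.16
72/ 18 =4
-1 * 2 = -2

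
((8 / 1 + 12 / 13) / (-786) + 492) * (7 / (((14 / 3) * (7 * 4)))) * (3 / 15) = 251357 / 47684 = 5.27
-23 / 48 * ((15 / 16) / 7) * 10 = -575 / 896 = -0.64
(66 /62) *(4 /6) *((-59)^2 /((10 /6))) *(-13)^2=38827074 /155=250497.25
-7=-7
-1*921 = -921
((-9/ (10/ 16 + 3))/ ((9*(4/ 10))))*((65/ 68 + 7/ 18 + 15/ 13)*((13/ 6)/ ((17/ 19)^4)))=-12953255795/ 2223496062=-5.83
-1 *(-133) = 133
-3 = -3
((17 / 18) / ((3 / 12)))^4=203.68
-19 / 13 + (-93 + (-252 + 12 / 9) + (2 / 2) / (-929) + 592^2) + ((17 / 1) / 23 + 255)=291971717257 / 833313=350374.61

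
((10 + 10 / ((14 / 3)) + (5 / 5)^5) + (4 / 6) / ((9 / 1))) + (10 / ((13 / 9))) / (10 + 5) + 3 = 40979 / 2457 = 16.68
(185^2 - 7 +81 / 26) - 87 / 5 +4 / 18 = 40018607 / 1170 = 34203.94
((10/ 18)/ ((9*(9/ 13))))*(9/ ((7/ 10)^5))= 6500000/ 1361367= 4.77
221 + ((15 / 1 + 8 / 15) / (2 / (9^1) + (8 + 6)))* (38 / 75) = 1772427 / 8000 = 221.55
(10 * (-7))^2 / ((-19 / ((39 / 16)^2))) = -1532.26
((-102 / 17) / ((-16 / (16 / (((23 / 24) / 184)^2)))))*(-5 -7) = -2654208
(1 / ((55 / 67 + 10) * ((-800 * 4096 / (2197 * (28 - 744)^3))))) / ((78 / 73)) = 4740710775281 / 222720000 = 21285.52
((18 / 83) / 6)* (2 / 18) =1 / 249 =0.00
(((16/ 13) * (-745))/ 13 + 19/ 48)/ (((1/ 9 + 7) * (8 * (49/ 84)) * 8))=-5120541/ 19382272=-0.26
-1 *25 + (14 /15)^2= -5429 /225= -24.13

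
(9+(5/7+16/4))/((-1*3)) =-32/7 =-4.57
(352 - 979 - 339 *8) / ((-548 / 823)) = 2747997 / 548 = 5014.59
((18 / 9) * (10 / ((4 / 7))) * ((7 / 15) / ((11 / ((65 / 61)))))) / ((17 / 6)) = 6370 / 11407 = 0.56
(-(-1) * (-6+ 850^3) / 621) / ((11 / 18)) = 1228249988 / 759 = 1618247.68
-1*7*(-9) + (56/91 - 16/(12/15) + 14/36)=10297/234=44.00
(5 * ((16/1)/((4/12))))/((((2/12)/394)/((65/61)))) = 36878400/61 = 604563.93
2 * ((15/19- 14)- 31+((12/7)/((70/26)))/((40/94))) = -1988346/23275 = -85.43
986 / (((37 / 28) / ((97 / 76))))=669494 / 703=952.34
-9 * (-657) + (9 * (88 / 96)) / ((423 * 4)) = 13339739 / 2256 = 5913.00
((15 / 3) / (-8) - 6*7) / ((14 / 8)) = -24.36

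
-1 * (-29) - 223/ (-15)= 658/ 15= 43.87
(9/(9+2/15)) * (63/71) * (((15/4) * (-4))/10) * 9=-229635/19454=-11.80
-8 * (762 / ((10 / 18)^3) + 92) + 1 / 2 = -9071843 / 250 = -36287.37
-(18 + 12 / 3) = -22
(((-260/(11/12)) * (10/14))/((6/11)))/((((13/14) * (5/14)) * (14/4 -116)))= 448/45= 9.96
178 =178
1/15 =0.07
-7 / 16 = -0.44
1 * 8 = 8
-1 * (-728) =728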